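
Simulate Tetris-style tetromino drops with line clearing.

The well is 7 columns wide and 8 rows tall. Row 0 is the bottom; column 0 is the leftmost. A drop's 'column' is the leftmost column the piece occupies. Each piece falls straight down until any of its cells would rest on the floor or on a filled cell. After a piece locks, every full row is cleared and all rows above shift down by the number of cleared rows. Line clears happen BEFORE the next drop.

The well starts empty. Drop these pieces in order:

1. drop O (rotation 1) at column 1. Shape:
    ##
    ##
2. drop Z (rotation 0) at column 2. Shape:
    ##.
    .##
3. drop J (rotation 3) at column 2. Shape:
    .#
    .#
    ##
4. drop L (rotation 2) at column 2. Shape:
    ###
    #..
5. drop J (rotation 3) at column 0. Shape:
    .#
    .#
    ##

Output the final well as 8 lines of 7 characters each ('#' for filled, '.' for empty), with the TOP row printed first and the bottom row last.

Answer: .......
..###..
..##...
.#.#...
.###...
####...
.####..
.##....

Derivation:
Drop 1: O rot1 at col 1 lands with bottom-row=0; cleared 0 line(s) (total 0); column heights now [0 2 2 0 0 0 0], max=2
Drop 2: Z rot0 at col 2 lands with bottom-row=1; cleared 0 line(s) (total 0); column heights now [0 2 3 3 2 0 0], max=3
Drop 3: J rot3 at col 2 lands with bottom-row=3; cleared 0 line(s) (total 0); column heights now [0 2 4 6 2 0 0], max=6
Drop 4: L rot2 at col 2 lands with bottom-row=5; cleared 0 line(s) (total 0); column heights now [0 2 7 7 7 0 0], max=7
Drop 5: J rot3 at col 0 lands with bottom-row=2; cleared 0 line(s) (total 0); column heights now [3 5 7 7 7 0 0], max=7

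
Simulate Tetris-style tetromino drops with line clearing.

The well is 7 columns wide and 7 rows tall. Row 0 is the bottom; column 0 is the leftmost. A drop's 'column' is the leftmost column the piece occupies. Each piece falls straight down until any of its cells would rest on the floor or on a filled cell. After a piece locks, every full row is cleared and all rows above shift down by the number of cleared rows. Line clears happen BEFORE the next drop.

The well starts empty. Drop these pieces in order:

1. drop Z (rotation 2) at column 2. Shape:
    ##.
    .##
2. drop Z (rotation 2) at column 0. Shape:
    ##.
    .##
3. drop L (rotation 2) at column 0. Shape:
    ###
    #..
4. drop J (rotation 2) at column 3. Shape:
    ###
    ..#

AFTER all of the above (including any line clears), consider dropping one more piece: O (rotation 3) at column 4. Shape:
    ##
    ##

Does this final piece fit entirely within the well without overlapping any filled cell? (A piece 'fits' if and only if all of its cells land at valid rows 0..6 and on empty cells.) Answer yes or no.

Drop 1: Z rot2 at col 2 lands with bottom-row=0; cleared 0 line(s) (total 0); column heights now [0 0 2 2 1 0 0], max=2
Drop 2: Z rot2 at col 0 lands with bottom-row=2; cleared 0 line(s) (total 0); column heights now [4 4 3 2 1 0 0], max=4
Drop 3: L rot2 at col 0 lands with bottom-row=4; cleared 0 line(s) (total 0); column heights now [6 6 6 2 1 0 0], max=6
Drop 4: J rot2 at col 3 lands with bottom-row=1; cleared 0 line(s) (total 0); column heights now [6 6 6 3 3 3 0], max=6
Test piece O rot3 at col 4 (width 2): heights before test = [6 6 6 3 3 3 0]; fits = True

Answer: yes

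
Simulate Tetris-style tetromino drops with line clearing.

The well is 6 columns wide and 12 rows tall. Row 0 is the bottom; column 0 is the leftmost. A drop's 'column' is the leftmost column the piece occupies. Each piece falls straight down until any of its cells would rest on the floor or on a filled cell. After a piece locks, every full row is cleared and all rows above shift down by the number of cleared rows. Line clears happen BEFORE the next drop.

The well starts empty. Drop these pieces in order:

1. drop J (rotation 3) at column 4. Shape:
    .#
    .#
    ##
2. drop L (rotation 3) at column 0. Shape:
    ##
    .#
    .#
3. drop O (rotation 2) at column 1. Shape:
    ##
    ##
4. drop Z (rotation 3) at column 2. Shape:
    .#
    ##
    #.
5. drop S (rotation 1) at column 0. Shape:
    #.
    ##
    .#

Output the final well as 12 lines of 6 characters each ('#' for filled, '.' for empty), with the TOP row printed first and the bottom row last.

Answer: ......
......
......
......
#..#..
####..
.##...
.##...
.##...
##...#
.#...#
.#..##

Derivation:
Drop 1: J rot3 at col 4 lands with bottom-row=0; cleared 0 line(s) (total 0); column heights now [0 0 0 0 1 3], max=3
Drop 2: L rot3 at col 0 lands with bottom-row=0; cleared 0 line(s) (total 0); column heights now [3 3 0 0 1 3], max=3
Drop 3: O rot2 at col 1 lands with bottom-row=3; cleared 0 line(s) (total 0); column heights now [3 5 5 0 1 3], max=5
Drop 4: Z rot3 at col 2 lands with bottom-row=5; cleared 0 line(s) (total 0); column heights now [3 5 7 8 1 3], max=8
Drop 5: S rot1 at col 0 lands with bottom-row=5; cleared 0 line(s) (total 0); column heights now [8 7 7 8 1 3], max=8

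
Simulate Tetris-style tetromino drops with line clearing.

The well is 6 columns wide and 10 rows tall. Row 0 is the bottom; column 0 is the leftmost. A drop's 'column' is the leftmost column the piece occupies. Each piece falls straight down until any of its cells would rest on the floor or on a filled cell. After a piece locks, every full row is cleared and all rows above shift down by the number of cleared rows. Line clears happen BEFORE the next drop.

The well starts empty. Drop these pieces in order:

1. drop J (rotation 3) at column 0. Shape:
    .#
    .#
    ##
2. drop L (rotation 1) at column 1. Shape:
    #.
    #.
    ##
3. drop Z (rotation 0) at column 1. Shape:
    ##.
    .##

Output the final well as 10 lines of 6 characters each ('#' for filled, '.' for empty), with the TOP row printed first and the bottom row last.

Drop 1: J rot3 at col 0 lands with bottom-row=0; cleared 0 line(s) (total 0); column heights now [1 3 0 0 0 0], max=3
Drop 2: L rot1 at col 1 lands with bottom-row=3; cleared 0 line(s) (total 0); column heights now [1 6 4 0 0 0], max=6
Drop 3: Z rot0 at col 1 lands with bottom-row=5; cleared 0 line(s) (total 0); column heights now [1 7 7 6 0 0], max=7

Answer: ......
......
......
.##...
.###..
.#....
.##...
.#....
.#....
##....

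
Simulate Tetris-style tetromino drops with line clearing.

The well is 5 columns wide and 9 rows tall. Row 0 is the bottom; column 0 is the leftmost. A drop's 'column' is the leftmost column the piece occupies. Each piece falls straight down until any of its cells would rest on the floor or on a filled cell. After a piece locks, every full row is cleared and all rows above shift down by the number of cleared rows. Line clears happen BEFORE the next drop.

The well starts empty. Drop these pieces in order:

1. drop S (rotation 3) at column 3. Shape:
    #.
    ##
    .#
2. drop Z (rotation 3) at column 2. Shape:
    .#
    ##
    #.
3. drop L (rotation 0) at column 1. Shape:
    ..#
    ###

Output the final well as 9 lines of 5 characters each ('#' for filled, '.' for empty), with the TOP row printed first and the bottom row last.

Drop 1: S rot3 at col 3 lands with bottom-row=0; cleared 0 line(s) (total 0); column heights now [0 0 0 3 2], max=3
Drop 2: Z rot3 at col 2 lands with bottom-row=2; cleared 0 line(s) (total 0); column heights now [0 0 4 5 2], max=5
Drop 3: L rot0 at col 1 lands with bottom-row=5; cleared 0 line(s) (total 0); column heights now [0 6 6 7 2], max=7

Answer: .....
.....
...#.
.###.
...#.
..##.
..##.
...##
....#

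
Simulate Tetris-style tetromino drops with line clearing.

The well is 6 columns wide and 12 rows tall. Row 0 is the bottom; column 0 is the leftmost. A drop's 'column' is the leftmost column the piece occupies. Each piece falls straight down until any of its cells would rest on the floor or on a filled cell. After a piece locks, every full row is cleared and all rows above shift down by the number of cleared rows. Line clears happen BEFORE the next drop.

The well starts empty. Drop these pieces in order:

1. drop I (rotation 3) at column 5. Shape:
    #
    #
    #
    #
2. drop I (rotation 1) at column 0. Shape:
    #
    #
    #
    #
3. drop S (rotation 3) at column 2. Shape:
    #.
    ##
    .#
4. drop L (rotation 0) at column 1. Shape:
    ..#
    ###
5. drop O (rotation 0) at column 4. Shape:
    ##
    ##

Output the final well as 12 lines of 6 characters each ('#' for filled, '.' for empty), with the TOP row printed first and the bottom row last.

Answer: ......
......
......
......
......
......
....##
...###
####.#
#.#..#
#.##.#
#..#.#

Derivation:
Drop 1: I rot3 at col 5 lands with bottom-row=0; cleared 0 line(s) (total 0); column heights now [0 0 0 0 0 4], max=4
Drop 2: I rot1 at col 0 lands with bottom-row=0; cleared 0 line(s) (total 0); column heights now [4 0 0 0 0 4], max=4
Drop 3: S rot3 at col 2 lands with bottom-row=0; cleared 0 line(s) (total 0); column heights now [4 0 3 2 0 4], max=4
Drop 4: L rot0 at col 1 lands with bottom-row=3; cleared 0 line(s) (total 0); column heights now [4 4 4 5 0 4], max=5
Drop 5: O rot0 at col 4 lands with bottom-row=4; cleared 0 line(s) (total 0); column heights now [4 4 4 5 6 6], max=6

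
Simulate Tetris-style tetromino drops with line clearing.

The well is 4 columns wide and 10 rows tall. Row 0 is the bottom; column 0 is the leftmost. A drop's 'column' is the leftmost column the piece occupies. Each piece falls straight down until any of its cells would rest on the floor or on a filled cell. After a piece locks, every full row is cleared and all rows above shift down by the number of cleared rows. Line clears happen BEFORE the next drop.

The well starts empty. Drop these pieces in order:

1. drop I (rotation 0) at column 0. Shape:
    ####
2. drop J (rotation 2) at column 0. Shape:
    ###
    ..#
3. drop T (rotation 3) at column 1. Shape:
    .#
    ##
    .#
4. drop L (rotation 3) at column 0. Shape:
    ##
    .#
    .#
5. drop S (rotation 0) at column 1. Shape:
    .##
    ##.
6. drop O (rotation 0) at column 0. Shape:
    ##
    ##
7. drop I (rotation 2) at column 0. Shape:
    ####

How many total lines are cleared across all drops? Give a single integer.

Answer: 3

Derivation:
Drop 1: I rot0 at col 0 lands with bottom-row=0; cleared 1 line(s) (total 1); column heights now [0 0 0 0], max=0
Drop 2: J rot2 at col 0 lands with bottom-row=0; cleared 0 line(s) (total 1); column heights now [2 2 2 0], max=2
Drop 3: T rot3 at col 1 lands with bottom-row=2; cleared 0 line(s) (total 1); column heights now [2 4 5 0], max=5
Drop 4: L rot3 at col 0 lands with bottom-row=4; cleared 0 line(s) (total 1); column heights now [7 7 5 0], max=7
Drop 5: S rot0 at col 1 lands with bottom-row=7; cleared 0 line(s) (total 1); column heights now [7 8 9 9], max=9
Drop 6: O rot0 at col 0 lands with bottom-row=8; cleared 1 line(s) (total 2); column heights now [9 9 8 0], max=9
Drop 7: I rot2 at col 0 lands with bottom-row=9; cleared 1 line(s) (total 3); column heights now [9 9 8 0], max=9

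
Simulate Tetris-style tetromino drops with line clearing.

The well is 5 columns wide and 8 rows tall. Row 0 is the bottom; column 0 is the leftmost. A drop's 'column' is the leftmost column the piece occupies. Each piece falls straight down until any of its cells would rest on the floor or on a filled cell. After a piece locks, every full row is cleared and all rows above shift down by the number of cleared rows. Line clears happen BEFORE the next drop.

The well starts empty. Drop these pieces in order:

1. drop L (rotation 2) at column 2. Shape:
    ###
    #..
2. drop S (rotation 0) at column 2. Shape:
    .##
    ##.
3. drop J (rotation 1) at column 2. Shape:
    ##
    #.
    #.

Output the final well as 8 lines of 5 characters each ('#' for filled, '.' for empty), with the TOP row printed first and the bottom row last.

Answer: .....
.....
..##.
..#..
..###
..##.
..###
..#..

Derivation:
Drop 1: L rot2 at col 2 lands with bottom-row=0; cleared 0 line(s) (total 0); column heights now [0 0 2 2 2], max=2
Drop 2: S rot0 at col 2 lands with bottom-row=2; cleared 0 line(s) (total 0); column heights now [0 0 3 4 4], max=4
Drop 3: J rot1 at col 2 lands with bottom-row=3; cleared 0 line(s) (total 0); column heights now [0 0 6 6 4], max=6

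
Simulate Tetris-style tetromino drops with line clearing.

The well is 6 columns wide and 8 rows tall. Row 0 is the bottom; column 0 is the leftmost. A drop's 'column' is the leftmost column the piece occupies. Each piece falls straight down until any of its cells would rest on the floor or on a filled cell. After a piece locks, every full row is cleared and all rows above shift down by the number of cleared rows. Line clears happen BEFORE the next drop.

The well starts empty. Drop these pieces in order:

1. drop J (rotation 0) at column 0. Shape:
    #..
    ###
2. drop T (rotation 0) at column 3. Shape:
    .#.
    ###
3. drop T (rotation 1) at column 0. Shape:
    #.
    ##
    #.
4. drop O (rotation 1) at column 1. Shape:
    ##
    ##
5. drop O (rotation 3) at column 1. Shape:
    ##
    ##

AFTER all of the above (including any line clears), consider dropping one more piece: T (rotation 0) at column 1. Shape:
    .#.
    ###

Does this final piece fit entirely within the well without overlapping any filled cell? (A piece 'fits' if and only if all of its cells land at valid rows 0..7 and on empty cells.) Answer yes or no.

Answer: no

Derivation:
Drop 1: J rot0 at col 0 lands with bottom-row=0; cleared 0 line(s) (total 0); column heights now [2 1 1 0 0 0], max=2
Drop 2: T rot0 at col 3 lands with bottom-row=0; cleared 1 line(s) (total 1); column heights now [1 0 0 0 1 0], max=1
Drop 3: T rot1 at col 0 lands with bottom-row=1; cleared 0 line(s) (total 1); column heights now [4 3 0 0 1 0], max=4
Drop 4: O rot1 at col 1 lands with bottom-row=3; cleared 0 line(s) (total 1); column heights now [4 5 5 0 1 0], max=5
Drop 5: O rot3 at col 1 lands with bottom-row=5; cleared 0 line(s) (total 1); column heights now [4 7 7 0 1 0], max=7
Test piece T rot0 at col 1 (width 3): heights before test = [4 7 7 0 1 0]; fits = False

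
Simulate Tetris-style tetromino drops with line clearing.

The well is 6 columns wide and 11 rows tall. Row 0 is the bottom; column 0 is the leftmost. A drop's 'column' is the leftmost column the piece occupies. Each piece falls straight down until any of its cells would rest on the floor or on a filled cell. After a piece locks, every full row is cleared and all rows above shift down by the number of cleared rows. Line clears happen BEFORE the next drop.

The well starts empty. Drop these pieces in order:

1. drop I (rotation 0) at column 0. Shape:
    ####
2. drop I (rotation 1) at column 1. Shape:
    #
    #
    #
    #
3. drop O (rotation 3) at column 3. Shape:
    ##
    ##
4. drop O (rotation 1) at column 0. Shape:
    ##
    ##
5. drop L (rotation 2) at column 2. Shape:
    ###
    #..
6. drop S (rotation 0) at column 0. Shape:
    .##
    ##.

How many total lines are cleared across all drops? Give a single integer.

Drop 1: I rot0 at col 0 lands with bottom-row=0; cleared 0 line(s) (total 0); column heights now [1 1 1 1 0 0], max=1
Drop 2: I rot1 at col 1 lands with bottom-row=1; cleared 0 line(s) (total 0); column heights now [1 5 1 1 0 0], max=5
Drop 3: O rot3 at col 3 lands with bottom-row=1; cleared 0 line(s) (total 0); column heights now [1 5 1 3 3 0], max=5
Drop 4: O rot1 at col 0 lands with bottom-row=5; cleared 0 line(s) (total 0); column heights now [7 7 1 3 3 0], max=7
Drop 5: L rot2 at col 2 lands with bottom-row=2; cleared 0 line(s) (total 0); column heights now [7 7 4 4 4 0], max=7
Drop 6: S rot0 at col 0 lands with bottom-row=7; cleared 0 line(s) (total 0); column heights now [8 9 9 4 4 0], max=9

Answer: 0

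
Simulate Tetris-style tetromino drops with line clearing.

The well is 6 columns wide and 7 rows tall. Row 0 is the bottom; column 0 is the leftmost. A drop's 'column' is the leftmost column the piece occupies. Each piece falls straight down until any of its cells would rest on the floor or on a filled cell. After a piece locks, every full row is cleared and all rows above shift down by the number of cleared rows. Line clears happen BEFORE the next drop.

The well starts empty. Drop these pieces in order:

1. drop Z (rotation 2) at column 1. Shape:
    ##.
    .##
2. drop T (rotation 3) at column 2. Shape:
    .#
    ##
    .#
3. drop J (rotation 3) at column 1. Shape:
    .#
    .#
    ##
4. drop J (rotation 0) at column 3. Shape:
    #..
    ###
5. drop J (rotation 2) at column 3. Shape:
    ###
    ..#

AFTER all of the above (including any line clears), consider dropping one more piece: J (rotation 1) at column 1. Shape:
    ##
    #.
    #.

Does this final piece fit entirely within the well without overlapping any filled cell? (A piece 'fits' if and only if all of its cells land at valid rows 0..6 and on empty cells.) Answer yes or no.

Answer: yes

Derivation:
Drop 1: Z rot2 at col 1 lands with bottom-row=0; cleared 0 line(s) (total 0); column heights now [0 2 2 1 0 0], max=2
Drop 2: T rot3 at col 2 lands with bottom-row=1; cleared 0 line(s) (total 0); column heights now [0 2 3 4 0 0], max=4
Drop 3: J rot3 at col 1 lands with bottom-row=3; cleared 0 line(s) (total 0); column heights now [0 4 6 4 0 0], max=6
Drop 4: J rot0 at col 3 lands with bottom-row=4; cleared 0 line(s) (total 0); column heights now [0 4 6 6 5 5], max=6
Drop 5: J rot2 at col 3 lands with bottom-row=5; cleared 0 line(s) (total 0); column heights now [0 4 6 7 7 7], max=7
Test piece J rot1 at col 1 (width 2): heights before test = [0 4 6 7 7 7]; fits = True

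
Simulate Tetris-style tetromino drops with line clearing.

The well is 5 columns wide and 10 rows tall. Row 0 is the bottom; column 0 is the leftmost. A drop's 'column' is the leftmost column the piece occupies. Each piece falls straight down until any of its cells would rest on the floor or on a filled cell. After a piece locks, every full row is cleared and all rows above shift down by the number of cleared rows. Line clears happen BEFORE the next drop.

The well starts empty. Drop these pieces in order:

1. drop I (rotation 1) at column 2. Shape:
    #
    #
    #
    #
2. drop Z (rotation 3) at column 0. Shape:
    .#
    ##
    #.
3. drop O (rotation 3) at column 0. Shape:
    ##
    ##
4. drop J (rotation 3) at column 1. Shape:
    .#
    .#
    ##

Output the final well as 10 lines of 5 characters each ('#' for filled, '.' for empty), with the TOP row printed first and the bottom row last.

Drop 1: I rot1 at col 2 lands with bottom-row=0; cleared 0 line(s) (total 0); column heights now [0 0 4 0 0], max=4
Drop 2: Z rot3 at col 0 lands with bottom-row=0; cleared 0 line(s) (total 0); column heights now [2 3 4 0 0], max=4
Drop 3: O rot3 at col 0 lands with bottom-row=3; cleared 0 line(s) (total 0); column heights now [5 5 4 0 0], max=5
Drop 4: J rot3 at col 1 lands with bottom-row=5; cleared 0 line(s) (total 0); column heights now [5 6 8 0 0], max=8

Answer: .....
.....
..#..
..#..
.##..
##...
###..
.##..
###..
#.#..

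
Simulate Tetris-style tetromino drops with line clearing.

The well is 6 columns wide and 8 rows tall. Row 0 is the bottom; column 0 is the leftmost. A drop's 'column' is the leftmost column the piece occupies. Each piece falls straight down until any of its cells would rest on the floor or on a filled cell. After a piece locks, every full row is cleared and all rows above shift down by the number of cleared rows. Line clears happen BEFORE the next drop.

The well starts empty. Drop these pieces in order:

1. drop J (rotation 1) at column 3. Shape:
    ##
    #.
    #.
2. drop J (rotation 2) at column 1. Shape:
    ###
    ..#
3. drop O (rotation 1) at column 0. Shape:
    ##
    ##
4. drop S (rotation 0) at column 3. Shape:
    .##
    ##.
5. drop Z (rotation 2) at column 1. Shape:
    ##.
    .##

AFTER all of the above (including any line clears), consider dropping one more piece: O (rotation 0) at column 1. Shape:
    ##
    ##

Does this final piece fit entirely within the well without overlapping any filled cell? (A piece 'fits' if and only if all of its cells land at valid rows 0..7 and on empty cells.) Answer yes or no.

Answer: no

Derivation:
Drop 1: J rot1 at col 3 lands with bottom-row=0; cleared 0 line(s) (total 0); column heights now [0 0 0 3 3 0], max=3
Drop 2: J rot2 at col 1 lands with bottom-row=3; cleared 0 line(s) (total 0); column heights now [0 5 5 5 3 0], max=5
Drop 3: O rot1 at col 0 lands with bottom-row=5; cleared 0 line(s) (total 0); column heights now [7 7 5 5 3 0], max=7
Drop 4: S rot0 at col 3 lands with bottom-row=5; cleared 0 line(s) (total 0); column heights now [7 7 5 6 7 7], max=7
Drop 5: Z rot2 at col 1 lands with bottom-row=6; cleared 1 line(s) (total 1); column heights now [6 7 7 6 6 0], max=7
Test piece O rot0 at col 1 (width 2): heights before test = [6 7 7 6 6 0]; fits = False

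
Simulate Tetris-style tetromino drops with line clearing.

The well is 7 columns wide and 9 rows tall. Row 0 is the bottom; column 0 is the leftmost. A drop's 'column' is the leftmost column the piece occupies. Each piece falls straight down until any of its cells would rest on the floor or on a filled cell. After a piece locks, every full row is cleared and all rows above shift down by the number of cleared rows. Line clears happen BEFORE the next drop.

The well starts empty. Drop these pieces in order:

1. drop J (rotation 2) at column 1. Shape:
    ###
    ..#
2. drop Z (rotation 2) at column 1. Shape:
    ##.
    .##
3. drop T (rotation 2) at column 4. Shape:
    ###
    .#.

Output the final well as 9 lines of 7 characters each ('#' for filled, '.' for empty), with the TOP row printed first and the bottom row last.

Answer: .......
.......
.......
.......
.......
.##....
..##...
.######
...#.#.

Derivation:
Drop 1: J rot2 at col 1 lands with bottom-row=0; cleared 0 line(s) (total 0); column heights now [0 2 2 2 0 0 0], max=2
Drop 2: Z rot2 at col 1 lands with bottom-row=2; cleared 0 line(s) (total 0); column heights now [0 4 4 3 0 0 0], max=4
Drop 3: T rot2 at col 4 lands with bottom-row=0; cleared 0 line(s) (total 0); column heights now [0 4 4 3 2 2 2], max=4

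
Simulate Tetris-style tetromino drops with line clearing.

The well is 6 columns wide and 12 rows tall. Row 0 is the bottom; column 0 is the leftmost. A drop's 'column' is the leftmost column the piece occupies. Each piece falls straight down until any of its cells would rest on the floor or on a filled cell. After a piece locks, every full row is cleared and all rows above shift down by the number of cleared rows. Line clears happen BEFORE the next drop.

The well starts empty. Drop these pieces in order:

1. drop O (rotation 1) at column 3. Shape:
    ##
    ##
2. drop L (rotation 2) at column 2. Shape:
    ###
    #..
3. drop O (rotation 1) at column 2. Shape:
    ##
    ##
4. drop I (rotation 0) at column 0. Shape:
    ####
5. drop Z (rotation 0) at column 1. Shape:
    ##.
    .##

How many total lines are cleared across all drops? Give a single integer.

Answer: 0

Derivation:
Drop 1: O rot1 at col 3 lands with bottom-row=0; cleared 0 line(s) (total 0); column heights now [0 0 0 2 2 0], max=2
Drop 2: L rot2 at col 2 lands with bottom-row=1; cleared 0 line(s) (total 0); column heights now [0 0 3 3 3 0], max=3
Drop 3: O rot1 at col 2 lands with bottom-row=3; cleared 0 line(s) (total 0); column heights now [0 0 5 5 3 0], max=5
Drop 4: I rot0 at col 0 lands with bottom-row=5; cleared 0 line(s) (total 0); column heights now [6 6 6 6 3 0], max=6
Drop 5: Z rot0 at col 1 lands with bottom-row=6; cleared 0 line(s) (total 0); column heights now [6 8 8 7 3 0], max=8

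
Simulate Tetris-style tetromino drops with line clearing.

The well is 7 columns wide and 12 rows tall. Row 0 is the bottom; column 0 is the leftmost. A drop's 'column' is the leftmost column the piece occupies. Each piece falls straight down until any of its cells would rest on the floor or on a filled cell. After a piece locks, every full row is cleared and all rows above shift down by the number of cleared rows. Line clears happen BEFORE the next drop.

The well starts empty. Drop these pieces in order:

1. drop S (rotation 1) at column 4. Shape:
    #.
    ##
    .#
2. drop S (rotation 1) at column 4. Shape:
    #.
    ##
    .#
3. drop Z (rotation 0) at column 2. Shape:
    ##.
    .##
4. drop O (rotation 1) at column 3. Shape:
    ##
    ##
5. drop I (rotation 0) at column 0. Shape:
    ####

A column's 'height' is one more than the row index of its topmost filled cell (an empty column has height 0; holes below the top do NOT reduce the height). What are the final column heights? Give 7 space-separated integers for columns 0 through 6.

Answer: 10 10 10 10 9 4 0

Derivation:
Drop 1: S rot1 at col 4 lands with bottom-row=0; cleared 0 line(s) (total 0); column heights now [0 0 0 0 3 2 0], max=3
Drop 2: S rot1 at col 4 lands with bottom-row=2; cleared 0 line(s) (total 0); column heights now [0 0 0 0 5 4 0], max=5
Drop 3: Z rot0 at col 2 lands with bottom-row=5; cleared 0 line(s) (total 0); column heights now [0 0 7 7 6 4 0], max=7
Drop 4: O rot1 at col 3 lands with bottom-row=7; cleared 0 line(s) (total 0); column heights now [0 0 7 9 9 4 0], max=9
Drop 5: I rot0 at col 0 lands with bottom-row=9; cleared 0 line(s) (total 0); column heights now [10 10 10 10 9 4 0], max=10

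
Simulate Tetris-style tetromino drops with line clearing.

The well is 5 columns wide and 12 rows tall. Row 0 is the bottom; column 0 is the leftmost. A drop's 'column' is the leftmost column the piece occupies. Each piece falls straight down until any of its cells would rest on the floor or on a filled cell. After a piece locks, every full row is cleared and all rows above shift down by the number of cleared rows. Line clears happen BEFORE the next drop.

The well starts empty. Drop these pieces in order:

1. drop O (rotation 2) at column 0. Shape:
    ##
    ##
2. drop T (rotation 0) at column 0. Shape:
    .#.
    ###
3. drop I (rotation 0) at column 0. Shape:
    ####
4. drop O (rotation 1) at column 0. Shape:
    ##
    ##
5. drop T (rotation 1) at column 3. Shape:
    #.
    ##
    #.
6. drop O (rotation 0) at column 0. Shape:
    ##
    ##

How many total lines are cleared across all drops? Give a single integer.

Answer: 0

Derivation:
Drop 1: O rot2 at col 0 lands with bottom-row=0; cleared 0 line(s) (total 0); column heights now [2 2 0 0 0], max=2
Drop 2: T rot0 at col 0 lands with bottom-row=2; cleared 0 line(s) (total 0); column heights now [3 4 3 0 0], max=4
Drop 3: I rot0 at col 0 lands with bottom-row=4; cleared 0 line(s) (total 0); column heights now [5 5 5 5 0], max=5
Drop 4: O rot1 at col 0 lands with bottom-row=5; cleared 0 line(s) (total 0); column heights now [7 7 5 5 0], max=7
Drop 5: T rot1 at col 3 lands with bottom-row=5; cleared 0 line(s) (total 0); column heights now [7 7 5 8 7], max=8
Drop 6: O rot0 at col 0 lands with bottom-row=7; cleared 0 line(s) (total 0); column heights now [9 9 5 8 7], max=9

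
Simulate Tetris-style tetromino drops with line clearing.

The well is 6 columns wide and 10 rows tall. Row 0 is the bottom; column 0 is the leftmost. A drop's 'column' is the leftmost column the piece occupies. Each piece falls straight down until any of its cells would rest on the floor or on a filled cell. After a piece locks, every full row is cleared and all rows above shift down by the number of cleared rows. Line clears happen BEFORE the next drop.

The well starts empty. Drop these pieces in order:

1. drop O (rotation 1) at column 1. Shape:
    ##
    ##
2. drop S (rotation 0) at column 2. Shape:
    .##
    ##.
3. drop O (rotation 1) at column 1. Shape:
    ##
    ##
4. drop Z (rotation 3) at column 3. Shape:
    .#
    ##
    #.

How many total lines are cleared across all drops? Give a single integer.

Answer: 0

Derivation:
Drop 1: O rot1 at col 1 lands with bottom-row=0; cleared 0 line(s) (total 0); column heights now [0 2 2 0 0 0], max=2
Drop 2: S rot0 at col 2 lands with bottom-row=2; cleared 0 line(s) (total 0); column heights now [0 2 3 4 4 0], max=4
Drop 3: O rot1 at col 1 lands with bottom-row=3; cleared 0 line(s) (total 0); column heights now [0 5 5 4 4 0], max=5
Drop 4: Z rot3 at col 3 lands with bottom-row=4; cleared 0 line(s) (total 0); column heights now [0 5 5 6 7 0], max=7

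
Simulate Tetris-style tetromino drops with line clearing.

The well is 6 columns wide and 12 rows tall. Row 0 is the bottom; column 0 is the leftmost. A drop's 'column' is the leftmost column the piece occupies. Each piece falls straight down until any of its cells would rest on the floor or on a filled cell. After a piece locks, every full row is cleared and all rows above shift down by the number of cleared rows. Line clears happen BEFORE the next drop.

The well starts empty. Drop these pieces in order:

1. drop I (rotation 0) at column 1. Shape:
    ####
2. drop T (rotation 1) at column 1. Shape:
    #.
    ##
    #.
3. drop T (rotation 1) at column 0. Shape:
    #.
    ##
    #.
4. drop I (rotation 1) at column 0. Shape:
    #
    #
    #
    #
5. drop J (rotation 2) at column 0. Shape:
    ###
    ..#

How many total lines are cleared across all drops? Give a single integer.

Answer: 0

Derivation:
Drop 1: I rot0 at col 1 lands with bottom-row=0; cleared 0 line(s) (total 0); column heights now [0 1 1 1 1 0], max=1
Drop 2: T rot1 at col 1 lands with bottom-row=1; cleared 0 line(s) (total 0); column heights now [0 4 3 1 1 0], max=4
Drop 3: T rot1 at col 0 lands with bottom-row=3; cleared 0 line(s) (total 0); column heights now [6 5 3 1 1 0], max=6
Drop 4: I rot1 at col 0 lands with bottom-row=6; cleared 0 line(s) (total 0); column heights now [10 5 3 1 1 0], max=10
Drop 5: J rot2 at col 0 lands with bottom-row=9; cleared 0 line(s) (total 0); column heights now [11 11 11 1 1 0], max=11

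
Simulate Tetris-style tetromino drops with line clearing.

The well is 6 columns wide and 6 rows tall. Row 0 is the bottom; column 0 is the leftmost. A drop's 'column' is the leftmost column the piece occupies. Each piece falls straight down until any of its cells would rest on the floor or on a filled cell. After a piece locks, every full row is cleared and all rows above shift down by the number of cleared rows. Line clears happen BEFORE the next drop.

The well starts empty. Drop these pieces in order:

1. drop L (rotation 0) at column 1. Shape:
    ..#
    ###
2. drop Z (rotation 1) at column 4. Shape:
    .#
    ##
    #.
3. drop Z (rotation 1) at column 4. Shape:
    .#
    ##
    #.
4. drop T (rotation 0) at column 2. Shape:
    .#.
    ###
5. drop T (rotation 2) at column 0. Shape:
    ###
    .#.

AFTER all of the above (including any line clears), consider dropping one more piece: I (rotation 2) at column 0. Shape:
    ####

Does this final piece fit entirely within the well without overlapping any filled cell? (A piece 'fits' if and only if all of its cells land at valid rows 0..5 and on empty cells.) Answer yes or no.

Answer: no

Derivation:
Drop 1: L rot0 at col 1 lands with bottom-row=0; cleared 0 line(s) (total 0); column heights now [0 1 1 2 0 0], max=2
Drop 2: Z rot1 at col 4 lands with bottom-row=0; cleared 0 line(s) (total 0); column heights now [0 1 1 2 2 3], max=3
Drop 3: Z rot1 at col 4 lands with bottom-row=2; cleared 0 line(s) (total 0); column heights now [0 1 1 2 4 5], max=5
Drop 4: T rot0 at col 2 lands with bottom-row=4; cleared 0 line(s) (total 0); column heights now [0 1 5 6 5 5], max=6
Drop 5: T rot2 at col 0 lands with bottom-row=4; cleared 0 line(s) (total 0); column heights now [6 6 6 6 5 5], max=6
Test piece I rot2 at col 0 (width 4): heights before test = [6 6 6 6 5 5]; fits = False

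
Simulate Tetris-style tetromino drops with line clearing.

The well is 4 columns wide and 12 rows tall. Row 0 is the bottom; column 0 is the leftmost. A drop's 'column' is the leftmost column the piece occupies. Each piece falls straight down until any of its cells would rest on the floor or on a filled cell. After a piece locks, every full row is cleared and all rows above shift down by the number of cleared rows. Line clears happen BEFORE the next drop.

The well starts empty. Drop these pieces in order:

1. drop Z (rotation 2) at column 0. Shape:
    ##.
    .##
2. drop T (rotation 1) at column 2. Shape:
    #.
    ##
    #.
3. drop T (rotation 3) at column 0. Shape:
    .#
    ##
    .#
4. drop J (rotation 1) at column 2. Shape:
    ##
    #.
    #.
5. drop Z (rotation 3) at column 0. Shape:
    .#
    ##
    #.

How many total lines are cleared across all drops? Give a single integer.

Answer: 0

Derivation:
Drop 1: Z rot2 at col 0 lands with bottom-row=0; cleared 0 line(s) (total 0); column heights now [2 2 1 0], max=2
Drop 2: T rot1 at col 2 lands with bottom-row=1; cleared 0 line(s) (total 0); column heights now [2 2 4 3], max=4
Drop 3: T rot3 at col 0 lands with bottom-row=2; cleared 0 line(s) (total 0); column heights now [4 5 4 3], max=5
Drop 4: J rot1 at col 2 lands with bottom-row=4; cleared 0 line(s) (total 0); column heights now [4 5 7 7], max=7
Drop 5: Z rot3 at col 0 lands with bottom-row=4; cleared 0 line(s) (total 0); column heights now [6 7 7 7], max=7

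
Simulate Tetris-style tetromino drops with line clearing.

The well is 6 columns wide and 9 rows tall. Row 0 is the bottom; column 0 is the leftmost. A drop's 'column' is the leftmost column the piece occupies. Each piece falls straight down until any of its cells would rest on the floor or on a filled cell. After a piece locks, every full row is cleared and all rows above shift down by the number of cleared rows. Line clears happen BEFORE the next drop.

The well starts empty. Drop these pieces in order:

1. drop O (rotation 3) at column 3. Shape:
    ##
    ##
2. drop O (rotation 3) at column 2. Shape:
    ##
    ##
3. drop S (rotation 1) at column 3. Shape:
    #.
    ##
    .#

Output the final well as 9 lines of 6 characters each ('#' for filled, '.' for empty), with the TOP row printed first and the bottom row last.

Answer: ......
......
......
...#..
...##.
..###.
..##..
...##.
...##.

Derivation:
Drop 1: O rot3 at col 3 lands with bottom-row=0; cleared 0 line(s) (total 0); column heights now [0 0 0 2 2 0], max=2
Drop 2: O rot3 at col 2 lands with bottom-row=2; cleared 0 line(s) (total 0); column heights now [0 0 4 4 2 0], max=4
Drop 3: S rot1 at col 3 lands with bottom-row=3; cleared 0 line(s) (total 0); column heights now [0 0 4 6 5 0], max=6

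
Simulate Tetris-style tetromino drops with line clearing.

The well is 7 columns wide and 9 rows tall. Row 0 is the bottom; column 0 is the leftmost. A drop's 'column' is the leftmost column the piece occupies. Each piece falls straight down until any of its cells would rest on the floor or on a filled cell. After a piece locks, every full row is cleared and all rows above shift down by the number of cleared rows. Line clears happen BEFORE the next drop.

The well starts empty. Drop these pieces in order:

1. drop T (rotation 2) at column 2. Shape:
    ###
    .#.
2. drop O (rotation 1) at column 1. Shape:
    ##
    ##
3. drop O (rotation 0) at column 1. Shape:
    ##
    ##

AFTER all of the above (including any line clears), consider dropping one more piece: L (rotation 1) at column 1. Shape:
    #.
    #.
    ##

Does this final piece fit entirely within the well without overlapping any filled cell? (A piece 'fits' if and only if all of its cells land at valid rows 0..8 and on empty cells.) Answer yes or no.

Drop 1: T rot2 at col 2 lands with bottom-row=0; cleared 0 line(s) (total 0); column heights now [0 0 2 2 2 0 0], max=2
Drop 2: O rot1 at col 1 lands with bottom-row=2; cleared 0 line(s) (total 0); column heights now [0 4 4 2 2 0 0], max=4
Drop 3: O rot0 at col 1 lands with bottom-row=4; cleared 0 line(s) (total 0); column heights now [0 6 6 2 2 0 0], max=6
Test piece L rot1 at col 1 (width 2): heights before test = [0 6 6 2 2 0 0]; fits = True

Answer: yes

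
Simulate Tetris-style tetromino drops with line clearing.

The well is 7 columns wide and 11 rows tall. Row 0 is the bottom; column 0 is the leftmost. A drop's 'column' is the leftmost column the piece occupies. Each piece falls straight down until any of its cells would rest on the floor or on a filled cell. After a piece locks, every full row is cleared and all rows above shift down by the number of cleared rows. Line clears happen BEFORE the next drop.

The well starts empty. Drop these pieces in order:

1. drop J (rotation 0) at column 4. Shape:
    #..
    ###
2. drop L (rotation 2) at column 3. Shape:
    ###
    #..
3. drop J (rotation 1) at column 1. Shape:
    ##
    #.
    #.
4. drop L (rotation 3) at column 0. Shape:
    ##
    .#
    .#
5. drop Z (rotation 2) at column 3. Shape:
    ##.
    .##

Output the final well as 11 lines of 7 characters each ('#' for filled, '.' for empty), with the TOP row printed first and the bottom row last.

Drop 1: J rot0 at col 4 lands with bottom-row=0; cleared 0 line(s) (total 0); column heights now [0 0 0 0 2 1 1], max=2
Drop 2: L rot2 at col 3 lands with bottom-row=1; cleared 0 line(s) (total 0); column heights now [0 0 0 3 3 3 1], max=3
Drop 3: J rot1 at col 1 lands with bottom-row=0; cleared 0 line(s) (total 0); column heights now [0 3 3 3 3 3 1], max=3
Drop 4: L rot3 at col 0 lands with bottom-row=3; cleared 0 line(s) (total 0); column heights now [6 6 3 3 3 3 1], max=6
Drop 5: Z rot2 at col 3 lands with bottom-row=3; cleared 0 line(s) (total 0); column heights now [6 6 3 5 5 4 1], max=6

Answer: .......
.......
.......
.......
.......
##.....
.#.##..
.#..##.
.#####.
.#.##..
.#..###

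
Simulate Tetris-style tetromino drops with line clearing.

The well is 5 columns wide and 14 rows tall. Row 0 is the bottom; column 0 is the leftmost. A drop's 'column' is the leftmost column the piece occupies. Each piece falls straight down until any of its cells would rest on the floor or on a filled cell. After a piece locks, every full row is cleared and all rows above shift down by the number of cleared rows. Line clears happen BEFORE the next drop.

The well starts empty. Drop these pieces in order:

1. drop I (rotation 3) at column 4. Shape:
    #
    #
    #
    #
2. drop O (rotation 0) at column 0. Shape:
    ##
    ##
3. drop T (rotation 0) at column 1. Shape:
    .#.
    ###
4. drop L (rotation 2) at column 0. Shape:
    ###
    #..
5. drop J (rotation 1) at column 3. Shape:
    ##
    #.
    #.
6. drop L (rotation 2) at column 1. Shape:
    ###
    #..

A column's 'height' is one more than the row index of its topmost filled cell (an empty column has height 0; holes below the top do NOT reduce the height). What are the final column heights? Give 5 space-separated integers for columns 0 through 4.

Drop 1: I rot3 at col 4 lands with bottom-row=0; cleared 0 line(s) (total 0); column heights now [0 0 0 0 4], max=4
Drop 2: O rot0 at col 0 lands with bottom-row=0; cleared 0 line(s) (total 0); column heights now [2 2 0 0 4], max=4
Drop 3: T rot0 at col 1 lands with bottom-row=2; cleared 0 line(s) (total 0); column heights now [2 3 4 3 4], max=4
Drop 4: L rot2 at col 0 lands with bottom-row=3; cleared 0 line(s) (total 0); column heights now [5 5 5 3 4], max=5
Drop 5: J rot1 at col 3 lands with bottom-row=3; cleared 0 line(s) (total 0); column heights now [5 5 5 6 6], max=6
Drop 6: L rot2 at col 1 lands with bottom-row=5; cleared 0 line(s) (total 0); column heights now [5 7 7 7 6], max=7

Answer: 5 7 7 7 6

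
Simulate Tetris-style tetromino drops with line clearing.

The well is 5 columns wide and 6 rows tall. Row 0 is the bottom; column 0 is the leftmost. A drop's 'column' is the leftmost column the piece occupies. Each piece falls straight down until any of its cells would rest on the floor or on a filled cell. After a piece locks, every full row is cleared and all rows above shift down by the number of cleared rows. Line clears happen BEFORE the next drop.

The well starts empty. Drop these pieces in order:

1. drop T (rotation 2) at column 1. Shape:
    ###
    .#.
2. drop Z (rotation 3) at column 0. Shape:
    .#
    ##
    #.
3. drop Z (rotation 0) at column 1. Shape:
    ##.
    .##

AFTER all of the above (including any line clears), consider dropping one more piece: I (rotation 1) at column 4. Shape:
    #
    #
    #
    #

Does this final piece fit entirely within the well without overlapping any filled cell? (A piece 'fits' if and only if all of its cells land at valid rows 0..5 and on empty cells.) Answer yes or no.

Drop 1: T rot2 at col 1 lands with bottom-row=0; cleared 0 line(s) (total 0); column heights now [0 2 2 2 0], max=2
Drop 2: Z rot3 at col 0 lands with bottom-row=1; cleared 0 line(s) (total 0); column heights now [3 4 2 2 0], max=4
Drop 3: Z rot0 at col 1 lands with bottom-row=3; cleared 0 line(s) (total 0); column heights now [3 5 5 4 0], max=5
Test piece I rot1 at col 4 (width 1): heights before test = [3 5 5 4 0]; fits = True

Answer: yes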